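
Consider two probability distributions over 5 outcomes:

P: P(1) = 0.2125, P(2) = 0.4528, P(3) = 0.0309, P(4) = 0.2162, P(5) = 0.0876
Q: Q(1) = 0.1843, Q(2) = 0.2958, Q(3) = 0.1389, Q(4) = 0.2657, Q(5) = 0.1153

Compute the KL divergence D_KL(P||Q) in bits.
0.1558 bits

D_KL(P||Q) = Σ P(x) log₂(P(x)/Q(x))

Computing term by term:
  P(1)·log₂(P(1)/Q(1)) = 0.2125·log₂(0.2125/0.1843) = 0.04365
  P(2)·log₂(P(2)/Q(2)) = 0.4528·log₂(0.4528/0.2958) = 0.27813
  P(3)·log₂(P(3)/Q(3)) = 0.0309·log₂(0.0309/0.1389) = -0.06700
  P(4)·log₂(P(4)/Q(4)) = 0.2162·log₂(0.2162/0.2657) = -0.06430
  P(5)·log₂(P(5)/Q(5)) = 0.0876·log₂(0.0876/0.1153) = -0.03472

D_KL(P||Q) = 0.04365 + 0.27813 - 0.06700 - 0.06430 - 0.03472 = 0.15576 ≈ 0.1558 bits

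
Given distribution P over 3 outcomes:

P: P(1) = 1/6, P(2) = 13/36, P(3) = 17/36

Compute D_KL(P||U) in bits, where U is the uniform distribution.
0.1123 bits

U(i) = 1/3 for all i

D_KL(P||U) = Σ P(x) log₂(P(x) / (1/3))
           = Σ P(x) log₂(P(x)) + log₂(3)
           = log₂(3) - H(P)

H(P) = -Σ P(x) log₂(P(x)):
  -P(1)·log₂(P(1)) = -(1/6)·log₂(1/6) = 0.43083
  -P(2)·log₂(P(2)) = -(13/36)·log₂(13/36) = 0.53065
  -P(3)·log₂(P(3)) = -(17/36)·log₂(17/36) = 0.51116
H(P) = 0.43083 + 0.53065 + 0.51116 = 1.47264 bits

log₂(3) = 1.58496 bits

D_KL(P||U) = 1.58496 - 1.47264 = 0.11232 ≈ 0.1123 bits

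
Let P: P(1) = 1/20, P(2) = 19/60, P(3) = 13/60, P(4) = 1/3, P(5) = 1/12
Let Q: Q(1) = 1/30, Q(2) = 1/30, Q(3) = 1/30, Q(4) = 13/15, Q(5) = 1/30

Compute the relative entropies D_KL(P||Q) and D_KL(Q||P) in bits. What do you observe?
D_KL(P||Q) = 1.2935 bits, D_KL(Q||P) = 0.9329 bits. The two directions give different values (D_KL(P||Q) exceeds D_KL(Q||P) by 0.3606 bits): KL divergence is asymmetric.

D_KL(P||Q) = Σ P(x) log₂(P(x)/Q(x))

Computing term by term:
  P(1)·log₂(P(1)/Q(1)) = (1/20)·log₂((1/20)/(1/30)) = 0.02925
  P(2)·log₂(P(2)/Q(2)) = (19/60)·log₂((19/60)/(1/30)) = 1.02851
  P(3)·log₂(P(3)/Q(3)) = (13/60)·log₂((13/60)/(1/30)) = 0.58510
  P(4)·log₂(P(4)/Q(4)) = (1/3)·log₂((1/3)/(13/15)) = -0.45950
  P(5)·log₂(P(5)/Q(5)) = (1/12)·log₂((1/12)/(1/30)) = 0.11016

D_KL(P||Q) = 0.02925 + 1.02851 + 0.58510 - 0.45950 + 0.11016 = 1.29352 ≈ 1.2935 bits

D_KL(Q||P) = Σ Q(x) log₂(Q(x)/P(x))

Computing term by term:
  Q(1)·log₂(Q(1)/P(1)) = (1/30)·log₂((1/30)/(1/20)) = -0.01950
  Q(2)·log₂(Q(2)/P(2)) = (1/30)·log₂((1/30)/(19/60)) = -0.10826
  Q(3)·log₂(Q(3)/P(3)) = (1/30)·log₂((1/30)/(13/60)) = -0.09001
  Q(4)·log₂(Q(4)/P(4)) = (13/15)·log₂((13/15)/(1/3)) = 1.19471
  Q(5)·log₂(Q(5)/P(5)) = (1/30)·log₂((1/30)/(1/12)) = -0.04406

D_KL(Q||P) = -0.01950 - 0.10826 - 0.09001 + 1.19471 - 0.04406 = 0.93288 ≈ 0.9329 bits

These are NOT equal (difference: 0.3606 bits). KL divergence is asymmetric: D_KL(P||Q) ≠ D_KL(Q||P) in general.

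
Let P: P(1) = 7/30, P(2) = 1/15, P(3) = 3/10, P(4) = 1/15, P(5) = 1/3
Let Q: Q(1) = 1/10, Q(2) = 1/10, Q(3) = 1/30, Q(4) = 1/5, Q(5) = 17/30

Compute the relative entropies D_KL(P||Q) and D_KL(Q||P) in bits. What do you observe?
D_KL(P||Q) = 0.8364 bits, D_KL(Q||P) = 0.5814 bits. The two directions give different values (D_KL(P||Q) exceeds D_KL(Q||P) by 0.2550 bits): KL divergence is asymmetric.

D_KL(P||Q) = Σ P(x) log₂(P(x)/Q(x))

Computing term by term:
  P(1)·log₂(P(1)/Q(1)) = (7/30)·log₂((7/30)/(1/10)) = 0.28522
  P(2)·log₂(P(2)/Q(2)) = (1/15)·log₂((1/15)/(1/10)) = -0.03900
  P(3)·log₂(P(3)/Q(3)) = (3/10)·log₂((3/10)/(1/30)) = 0.95098
  P(4)·log₂(P(4)/Q(4)) = (1/15)·log₂((1/15)/(1/5)) = -0.10566
  P(5)·log₂(P(5)/Q(5)) = (1/3)·log₂((1/3)/(17/30)) = -0.25518

D_KL(P||Q) = 0.28522 - 0.03900 + 0.95098 - 0.10566 - 0.25518 = 0.83636 ≈ 0.8364 bits

D_KL(Q||P) = Σ Q(x) log₂(Q(x)/P(x))

Computing term by term:
  Q(1)·log₂(Q(1)/P(1)) = (1/10)·log₂((1/10)/(7/30)) = -0.12224
  Q(2)·log₂(Q(2)/P(2)) = (1/10)·log₂((1/10)/(1/15)) = 0.05850
  Q(3)·log₂(Q(3)/P(3)) = (1/30)·log₂((1/30)/(3/10)) = -0.10566
  Q(4)·log₂(Q(4)/P(4)) = (1/5)·log₂((1/5)/(1/15)) = 0.31699
  Q(5)·log₂(Q(5)/P(5)) = (17/30)·log₂((17/30)/(1/3)) = 0.43380

D_KL(Q||P) = -0.12224 + 0.05850 - 0.10566 + 0.31699 + 0.43380 = 0.58139 ≈ 0.5814 bits

These are NOT equal (difference: 0.2550 bits). KL divergence is asymmetric: D_KL(P||Q) ≠ D_KL(Q||P) in general.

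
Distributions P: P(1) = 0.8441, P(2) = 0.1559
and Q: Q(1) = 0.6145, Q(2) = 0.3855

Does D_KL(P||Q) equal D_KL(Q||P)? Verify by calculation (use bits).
D_KL(P||Q) = 0.1830 bits, D_KL(Q||P) = 0.2221 bits. No — D_KL(P||Q) ≠ D_KL(Q||P) for this pair.

D_KL(P||Q) = Σ P(x) log₂(P(x)/Q(x))

Computing term by term:
  P(1)·log₂(P(1)/Q(1)) = 0.8441·log₂(0.8441/0.6145) = 0.38660
  P(2)·log₂(P(2)/Q(2)) = 0.1559·log₂(0.1559/0.3855) = -0.20362

D_KL(P||Q) = 0.38660 - 0.20362 = 0.18298 ≈ 0.1830 bits

D_KL(Q||P) = Σ Q(x) log₂(Q(x)/P(x))

Computing term by term:
  Q(1)·log₂(Q(1)/P(1)) = 0.6145·log₂(0.6145/0.8441) = -0.28144
  Q(2)·log₂(Q(2)/P(2)) = 0.3855·log₂(0.3855/0.1559) = 0.50351

D_KL(Q||P) = -0.28144 + 0.50351 = 0.22207 ≈ 0.2221 bits

These are NOT equal (difference: 0.0391 bits). KL divergence is asymmetric: D_KL(P||Q) ≠ D_KL(Q||P) in general.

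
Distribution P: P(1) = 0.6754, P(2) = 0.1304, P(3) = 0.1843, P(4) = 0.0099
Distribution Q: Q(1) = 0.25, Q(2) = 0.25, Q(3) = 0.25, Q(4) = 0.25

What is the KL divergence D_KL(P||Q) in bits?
0.7188 bits

D_KL(P||Q) = Σ P(x) log₂(P(x)/Q(x))

Computing term by term:
  P(1)·log₂(P(1)/Q(1)) = 0.6754·log₂(0.6754/0.25) = 0.96840
  P(2)·log₂(P(2)/Q(2)) = 0.1304·log₂(0.1304/0.25) = -0.12244
  P(3)·log₂(P(3)/Q(3)) = 0.1843·log₂(0.1843/0.25) = -0.08107
  P(4)·log₂(P(4)/Q(4)) = 0.0099·log₂(0.0099/0.25) = -0.04612

D_KL(P||Q) = 0.96840 - 0.12244 - 0.08107 - 0.04612 = 0.71877 ≈ 0.7188 bits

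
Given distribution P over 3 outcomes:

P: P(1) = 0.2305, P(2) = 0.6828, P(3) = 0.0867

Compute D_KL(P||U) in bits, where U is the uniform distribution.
0.4152 bits

U(i) = 1/3 for all i

D_KL(P||U) = Σ P(x) log₂(P(x) / (1/3))
           = Σ P(x) log₂(P(x)) + log₂(3)
           = log₂(3) - H(P)

H(P) = -Σ P(x) log₂(P(x)):
  -P(1)·log₂(P(1)) = -(0.2305)·log₂(0.2305) = 0.48801
  -P(2)·log₂(P(2)) = -(0.6828)·log₂(0.6828) = 0.37586
  -P(3)·log₂(P(3)) = -(0.0867)·log₂(0.0867) = 0.30586
H(P) = 0.48801 + 0.37586 + 0.30586 = 1.16973 bits

log₂(3) = 1.58496 bits

D_KL(P||U) = 1.58496 - 1.16973 = 0.41523 ≈ 0.4152 bits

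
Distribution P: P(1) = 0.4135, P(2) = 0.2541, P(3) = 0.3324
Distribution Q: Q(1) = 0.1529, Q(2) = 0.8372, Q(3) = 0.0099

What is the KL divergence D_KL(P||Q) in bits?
1.8415 bits

D_KL(P||Q) = Σ P(x) log₂(P(x)/Q(x))

Computing term by term:
  P(1)·log₂(P(1)/Q(1)) = 0.4135·log₂(0.4135/0.1529) = 0.59350
  P(2)·log₂(P(2)/Q(2)) = 0.2541·log₂(0.2541/0.8372) = -0.43710
  P(3)·log₂(P(3)/Q(3)) = 0.3324·log₂(0.3324/0.0099) = 1.68505

D_KL(P||Q) = 0.59350 - 0.43710 + 1.68505 = 1.84145 ≈ 1.8415 bits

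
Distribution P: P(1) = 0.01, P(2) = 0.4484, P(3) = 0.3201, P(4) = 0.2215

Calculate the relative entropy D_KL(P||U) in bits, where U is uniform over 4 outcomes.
0.4070 bits

U(i) = 1/4 for all i

D_KL(P||U) = Σ P(x) log₂(P(x) / (1/4))
           = Σ P(x) log₂(P(x)) + log₂(4)
           = log₂(4) - H(P)

H(P) = -Σ P(x) log₂(P(x)):
  -P(1)·log₂(P(1)) = -(0.01)·log₂(0.01) = 0.06644
  -P(2)·log₂(P(2)) = -(0.4484)·log₂(0.4484) = 0.51886
  -P(3)·log₂(P(3)) = -(0.3201)·log₂(0.3201) = 0.52605
  -P(4)·log₂(P(4)) = -(0.2215)·log₂(0.2215) = 0.48168
H(P) = 0.06644 + 0.51886 + 0.52605 + 0.48168 = 1.59303 bits

log₂(4) = 2.00000 bits

D_KL(P||U) = 2.00000 - 1.59303 = 0.40697 ≈ 0.4070 bits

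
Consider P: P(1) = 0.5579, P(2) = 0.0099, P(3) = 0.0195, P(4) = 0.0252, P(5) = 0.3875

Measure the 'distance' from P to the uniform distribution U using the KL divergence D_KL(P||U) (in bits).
1.0117 bits

U(i) = 1/5 for all i

D_KL(P||U) = Σ P(x) log₂(P(x) / (1/5))
           = Σ P(x) log₂(P(x)) + log₂(5)
           = log₂(5) - H(P)

H(P) = -Σ P(x) log₂(P(x)):
  -P(1)·log₂(P(1)) = -(0.5579)·log₂(0.5579) = 0.46971
  -P(2)·log₂(P(2)) = -(0.0099)·log₂(0.0099) = 0.06592
  -P(3)·log₂(P(3)) = -(0.0195)·log₂(0.0195) = 0.11077
  -P(4)·log₂(P(4)) = -(0.0252)·log₂(0.0252) = 0.13382
  -P(5)·log₂(P(5)) = -(0.3875)·log₂(0.3875) = 0.53000
H(P) = 0.46971 + 0.06592 + 0.11077 + 0.13382 + 0.53000 = 1.31022 bits

log₂(5) = 2.32193 bits

D_KL(P||U) = 2.32193 - 1.31022 = 1.01171 ≈ 1.0117 bits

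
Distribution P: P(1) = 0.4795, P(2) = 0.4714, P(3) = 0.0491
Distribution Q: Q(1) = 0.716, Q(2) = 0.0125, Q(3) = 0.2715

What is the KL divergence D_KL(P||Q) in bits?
2.0702 bits

D_KL(P||Q) = Σ P(x) log₂(P(x)/Q(x))

Computing term by term:
  P(1)·log₂(P(1)/Q(1)) = 0.4795·log₂(0.4795/0.716) = -0.27736
  P(2)·log₂(P(2)/Q(2)) = 0.4714·log₂(0.4714/0.0125) = 2.46870
  P(3)·log₂(P(3)/Q(3)) = 0.0491·log₂(0.0491/0.2715) = -0.12114

D_KL(P||Q) = -0.27736 + 2.46870 - 0.12114 = 2.07020 ≈ 2.0702 bits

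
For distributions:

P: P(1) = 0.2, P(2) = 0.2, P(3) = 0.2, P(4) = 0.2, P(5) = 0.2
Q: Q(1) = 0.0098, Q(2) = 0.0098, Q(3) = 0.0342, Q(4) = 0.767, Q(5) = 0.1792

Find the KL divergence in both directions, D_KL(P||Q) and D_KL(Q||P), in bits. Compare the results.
D_KL(P||Q) = 1.8939 bits, D_KL(Q||P) = 1.2866 bits. D_KL(P||Q) is larger than D_KL(Q||P) by 0.6073 bits; the two directions differ.

D_KL(P||Q) = Σ P(x) log₂(P(x)/Q(x))

Computing term by term:
  P(1)·log₂(P(1)/Q(1)) = 0.2·log₂(0.2/0.0098) = 0.87021
  P(2)·log₂(P(2)/Q(2)) = 0.2·log₂(0.2/0.0098) = 0.87021
  P(3)·log₂(P(3)/Q(3)) = 0.2·log₂(0.2/0.0342) = 0.50959
  P(4)·log₂(P(4)/Q(4)) = 0.2·log₂(0.2/0.767) = -0.38785
  P(5)·log₂(P(5)/Q(5)) = 0.2·log₂(0.2/0.1792) = 0.03169

D_KL(P||Q) = 0.87021 + 0.87021 + 0.50959 - 0.38785 + 0.03169 = 1.89385 ≈ 1.8939 bits

D_KL(Q||P) = Σ Q(x) log₂(Q(x)/P(x))

Computing term by term:
  Q(1)·log₂(Q(1)/P(1)) = 0.0098·log₂(0.0098/0.2) = -0.04264
  Q(2)·log₂(Q(2)/P(2)) = 0.0098·log₂(0.0098/0.2) = -0.04264
  Q(3)·log₂(Q(3)/P(3)) = 0.0342·log₂(0.0342/0.2) = -0.08714
  Q(4)·log₂(Q(4)/P(4)) = 0.767·log₂(0.767/0.2) = 1.48739
  Q(5)·log₂(Q(5)/P(5)) = 0.1792·log₂(0.1792/0.2) = -0.02839

D_KL(Q||P) = -0.04264 - 0.04264 - 0.08714 + 1.48739 - 0.02839 = 1.28658 ≈ 1.2866 bits

These are NOT equal (difference: 0.6073 bits). KL divergence is asymmetric: D_KL(P||Q) ≠ D_KL(Q||P) in general.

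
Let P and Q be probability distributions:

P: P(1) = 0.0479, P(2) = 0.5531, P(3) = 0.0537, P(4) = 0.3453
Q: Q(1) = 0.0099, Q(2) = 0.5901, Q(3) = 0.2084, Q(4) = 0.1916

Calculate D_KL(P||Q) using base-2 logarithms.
0.2456 bits

D_KL(P||Q) = Σ P(x) log₂(P(x)/Q(x))

Computing term by term:
  P(1)·log₂(P(1)/Q(1)) = 0.0479·log₂(0.0479/0.0099) = 0.10895
  P(2)·log₂(P(2)/Q(2)) = 0.5531·log₂(0.5531/0.5901) = -0.05167
  P(3)·log₂(P(3)/Q(3)) = 0.0537·log₂(0.0537/0.2084) = -0.10506
  P(4)·log₂(P(4)/Q(4)) = 0.3453·log₂(0.3453/0.1916) = 0.29342

D_KL(P||Q) = 0.10895 - 0.05167 - 0.10506 + 0.29342 = 0.24564 ≈ 0.2456 bits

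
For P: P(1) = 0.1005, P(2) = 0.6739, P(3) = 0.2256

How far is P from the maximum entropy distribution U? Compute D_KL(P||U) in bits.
0.3835 bits

U(i) = 1/3 for all i

D_KL(P||U) = Σ P(x) log₂(P(x) / (1/3))
           = Σ P(x) log₂(P(x)) + log₂(3)
           = log₂(3) - H(P)

H(P) = -Σ P(x) log₂(P(x)):
  -P(1)·log₂(P(1)) = -(0.1005)·log₂(0.1005) = 0.33313
  -P(2)·log₂(P(2)) = -(0.6739)·log₂(0.6739) = 0.38371
  -P(3)·log₂(P(3)) = -(0.2256)·log₂(0.2256) = 0.48463
H(P) = 0.33313 + 0.38371 + 0.48463 = 1.20147 bits

log₂(3) = 1.58496 bits

D_KL(P||U) = 1.58496 - 1.20147 = 0.38349 ≈ 0.3835 bits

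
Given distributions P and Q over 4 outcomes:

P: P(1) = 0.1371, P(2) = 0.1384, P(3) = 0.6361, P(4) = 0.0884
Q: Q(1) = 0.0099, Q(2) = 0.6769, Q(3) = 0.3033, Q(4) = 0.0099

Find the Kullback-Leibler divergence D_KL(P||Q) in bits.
1.1618 bits

D_KL(P||Q) = Σ P(x) log₂(P(x)/Q(x))

Computing term by term:
  P(1)·log₂(P(1)/Q(1)) = 0.1371·log₂(0.1371/0.0099) = 0.51984
  P(2)·log₂(P(2)/Q(2)) = 0.1384·log₂(0.1384/0.6769) = -0.31695
  P(3)·log₂(P(3)/Q(3)) = 0.6361·log₂(0.6361/0.3033) = 0.67968
  P(4)·log₂(P(4)/Q(4)) = 0.0884·log₂(0.0884/0.0099) = 0.27922

D_KL(P||Q) = 0.51984 - 0.31695 + 0.67968 + 0.27922 = 1.16179 ≈ 1.1618 bits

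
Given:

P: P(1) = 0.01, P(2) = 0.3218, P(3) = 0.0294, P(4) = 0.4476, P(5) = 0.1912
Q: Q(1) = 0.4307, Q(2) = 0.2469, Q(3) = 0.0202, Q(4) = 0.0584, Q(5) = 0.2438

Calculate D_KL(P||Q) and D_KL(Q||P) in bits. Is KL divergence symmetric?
D_KL(P||Q) = 1.3327 bits, D_KL(Q||P) = 2.1467 bits. No, KL divergence is not symmetric.

D_KL(P||Q) = Σ P(x) log₂(P(x)/Q(x))

Computing term by term:
  P(1)·log₂(P(1)/Q(1)) = 0.01·log₂(0.01/0.4307) = -0.05429
  P(2)·log₂(P(2)/Q(2)) = 0.3218·log₂(0.3218/0.2469) = 0.12300
  P(3)·log₂(P(3)/Q(3)) = 0.0294·log₂(0.0294/0.0202) = 0.01592
  P(4)·log₂(P(4)/Q(4)) = 0.4476·log₂(0.4476/0.0584) = 1.31512
  P(5)·log₂(P(5)/Q(5)) = 0.1912·log₂(0.1912/0.2438) = -0.06704

D_KL(P||Q) = -0.05429 + 0.12300 + 0.01592 + 1.31512 - 0.06704 = 1.33271 ≈ 1.3327 bits

D_KL(Q||P) = Σ Q(x) log₂(Q(x)/P(x))

Computing term by term:
  Q(1)·log₂(Q(1)/P(1)) = 0.4307·log₂(0.4307/0.01) = 2.33810
  Q(2)·log₂(Q(2)/P(2)) = 0.2469·log₂(0.2469/0.3218) = -0.09437
  Q(3)·log₂(Q(3)/P(3)) = 0.0202·log₂(0.0202/0.0294) = -0.01094
  Q(4)·log₂(Q(4)/P(4)) = 0.0584·log₂(0.0584/0.4476) = -0.17159
  Q(5)·log₂(Q(5)/P(5)) = 0.2438·log₂(0.2438/0.1912) = 0.08548

D_KL(Q||P) = 2.33810 - 0.09437 - 0.01094 - 0.17159 + 0.08548 = 2.14668 ≈ 2.1467 bits

These are NOT equal (difference: 0.8140 bits). KL divergence is asymmetric: D_KL(P||Q) ≠ D_KL(Q||P) in general.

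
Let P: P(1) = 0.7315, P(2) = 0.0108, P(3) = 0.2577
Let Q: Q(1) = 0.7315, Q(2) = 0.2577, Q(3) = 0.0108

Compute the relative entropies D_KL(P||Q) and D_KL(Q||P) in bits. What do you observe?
D_KL(P||Q) = 1.1300 bits, D_KL(Q||P) = 1.1300 bits. The two directions give the same value here, because Q is a self-inverse relabeling of P; in general KL divergence is asymmetric.

D_KL(P||Q) = Σ P(x) log₂(P(x)/Q(x))

Computing term by term:
  P(1)·log₂(P(1)/Q(1)) = 0.7315·log₂(0.7315/0.7315) = 0.00000
  P(2)·log₂(P(2)/Q(2)) = 0.0108·log₂(0.0108/0.2577) = -0.04943
  P(3)·log₂(P(3)/Q(3)) = 0.2577·log₂(0.2577/0.0108) = 1.17939

D_KL(P||Q) = 0.00000 - 0.04943 + 1.17939 = 1.12996 ≈ 1.1300 bits

D_KL(Q||P) = Σ Q(x) log₂(Q(x)/P(x))

Computing term by term:
  Q(1)·log₂(Q(1)/P(1)) = 0.7315·log₂(0.7315/0.7315) = 0.00000
  Q(2)·log₂(Q(2)/P(2)) = 0.2577·log₂(0.2577/0.0108) = 1.17939
  Q(3)·log₂(Q(3)/P(3)) = 0.0108·log₂(0.0108/0.2577) = -0.04943

D_KL(Q||P) = 0.00000 + 1.17939 - 0.04943 = 1.12996 ≈ 1.1300 bits

These ARE equal here. Q is P with outcomes relabeled (Q(2) = P(3), Q(3) = P(2)) by a relabeling that is its own inverse, so the two sums contain exactly the same terms in a different order. This is a special case — KL divergence is not symmetric in general: D_KL(P||Q) ≠ D_KL(Q||P) for most P, Q.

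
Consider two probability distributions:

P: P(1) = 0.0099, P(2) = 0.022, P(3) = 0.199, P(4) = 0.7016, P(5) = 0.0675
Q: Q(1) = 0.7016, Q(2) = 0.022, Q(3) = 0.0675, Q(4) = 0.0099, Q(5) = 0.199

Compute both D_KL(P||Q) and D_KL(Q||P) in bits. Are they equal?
D_KL(P||Q) = 4.4570 bits, D_KL(Q||P) = 4.4570 bits. Yes, in this case they are equal (although KL divergence is not symmetric in general).

D_KL(P||Q) = Σ P(x) log₂(P(x)/Q(x))

Computing term by term:
  P(1)·log₂(P(1)/Q(1)) = 0.0099·log₂(0.0099/0.7016) = -0.06086
  P(2)·log₂(P(2)/Q(2)) = 0.022·log₂(0.022/0.022) = 0.00000
  P(3)·log₂(P(3)/Q(3)) = 0.199·log₂(0.199/0.0675) = 0.31040
  P(4)·log₂(P(4)/Q(4)) = 0.7016·log₂(0.7016/0.0099) = 4.31279
  P(5)·log₂(P(5)/Q(5)) = 0.0675·log₂(0.0675/0.199) = -0.10529

D_KL(P||Q) = -0.06086 + 0.00000 + 0.31040 + 4.31279 - 0.10529 = 4.45704 ≈ 4.4570 bits

D_KL(Q||P) = Σ Q(x) log₂(Q(x)/P(x))

Computing term by term:
  Q(1)·log₂(Q(1)/P(1)) = 0.7016·log₂(0.7016/0.0099) = 4.31279
  Q(2)·log₂(Q(2)/P(2)) = 0.022·log₂(0.022/0.022) = 0.00000
  Q(3)·log₂(Q(3)/P(3)) = 0.0675·log₂(0.0675/0.199) = -0.10529
  Q(4)·log₂(Q(4)/P(4)) = 0.0099·log₂(0.0099/0.7016) = -0.06086
  Q(5)·log₂(Q(5)/P(5)) = 0.199·log₂(0.199/0.0675) = 0.31040

D_KL(Q||P) = 4.31279 + 0.00000 - 0.10529 - 0.06086 + 0.31040 = 4.45704 ≈ 4.4570 bits

These ARE equal here. Q is P with outcomes relabeled (Q(1) = P(4), Q(3) = P(5), Q(4) = P(1), Q(5) = P(3)) by a relabeling that is its own inverse, so the two sums contain exactly the same terms in a different order. This is a special case — KL divergence is not symmetric in general: D_KL(P||Q) ≠ D_KL(Q||P) for most P, Q.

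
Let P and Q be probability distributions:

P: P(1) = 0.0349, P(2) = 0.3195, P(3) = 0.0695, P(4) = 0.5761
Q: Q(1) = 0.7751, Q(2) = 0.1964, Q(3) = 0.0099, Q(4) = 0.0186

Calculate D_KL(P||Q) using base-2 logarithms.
3.1170 bits

D_KL(P||Q) = Σ P(x) log₂(P(x)/Q(x))

Computing term by term:
  P(1)·log₂(P(1)/Q(1)) = 0.0349·log₂(0.0349/0.7751) = -0.15611
  P(2)·log₂(P(2)/Q(2)) = 0.3195·log₂(0.3195/0.1964) = 0.22430
  P(3)·log₂(P(3)/Q(3)) = 0.0695·log₂(0.0695/0.0099) = 0.19540
  P(4)·log₂(P(4)/Q(4)) = 0.5761·log₂(0.5761/0.0186) = 2.85339

D_KL(P||Q) = -0.15611 + 0.22430 + 0.19540 + 2.85339 = 3.11698 ≈ 3.1170 bits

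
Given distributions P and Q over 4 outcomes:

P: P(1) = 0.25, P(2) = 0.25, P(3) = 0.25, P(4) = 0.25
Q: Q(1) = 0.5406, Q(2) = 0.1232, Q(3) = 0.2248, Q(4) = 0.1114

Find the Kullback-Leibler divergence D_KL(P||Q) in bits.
0.3069 bits

D_KL(P||Q) = Σ P(x) log₂(P(x)/Q(x))

Computing term by term:
  P(1)·log₂(P(1)/Q(1)) = 0.25·log₂(0.25/0.5406) = -0.27816
  P(2)·log₂(P(2)/Q(2)) = 0.25·log₂(0.25/0.1232) = 0.25523
  P(3)·log₂(P(3)/Q(3)) = 0.25·log₂(0.25/0.2248) = 0.03832
  P(4)·log₂(P(4)/Q(4)) = 0.25·log₂(0.25/0.1114) = 0.29154

D_KL(P||Q) = -0.27816 + 0.25523 + 0.03832 + 0.29154 = 0.30693 ≈ 0.3069 bits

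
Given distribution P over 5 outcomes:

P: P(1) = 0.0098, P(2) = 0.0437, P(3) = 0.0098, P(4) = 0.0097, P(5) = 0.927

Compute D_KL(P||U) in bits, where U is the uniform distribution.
1.8275 bits

U(i) = 1/5 for all i

D_KL(P||U) = Σ P(x) log₂(P(x) / (1/5))
           = Σ P(x) log₂(P(x)) + log₂(5)
           = log₂(5) - H(P)

H(P) = -Σ P(x) log₂(P(x)):
  -P(1)·log₂(P(1)) = -(0.0098)·log₂(0.0098) = 0.06540
  -P(2)·log₂(P(2)) = -(0.0437)·log₂(0.0437) = 0.19736
  -P(3)·log₂(P(3)) = -(0.0098)·log₂(0.0098) = 0.06540
  -P(4)·log₂(P(4)) = -(0.0097)·log₂(0.0097) = 0.06487
  -P(5)·log₂(P(5)) = -(0.927)·log₂(0.927) = 0.10138
H(P) = 0.06540 + 0.19736 + 0.06540 + 0.06487 + 0.10138 = 0.49441 bits

log₂(5) = 2.32193 bits

D_KL(P||U) = 2.32193 - 0.49441 = 1.82752 ≈ 1.8275 bits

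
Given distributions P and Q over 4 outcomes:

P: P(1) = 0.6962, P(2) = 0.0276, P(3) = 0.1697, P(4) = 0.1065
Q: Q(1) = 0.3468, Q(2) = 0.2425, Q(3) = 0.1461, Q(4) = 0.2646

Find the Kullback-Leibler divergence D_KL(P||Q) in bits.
0.5103 bits

D_KL(P||Q) = Σ P(x) log₂(P(x)/Q(x))

Computing term by term:
  P(1)·log₂(P(1)/Q(1)) = 0.6962·log₂(0.6962/0.3468) = 0.69996
  P(2)·log₂(P(2)/Q(2)) = 0.0276·log₂(0.0276/0.2425) = -0.08653
  P(3)·log₂(P(3)/Q(3)) = 0.1697·log₂(0.1697/0.1461) = 0.03666
  P(4)·log₂(P(4)/Q(4)) = 0.1065·log₂(0.1065/0.2646) = -0.13983

D_KL(P||Q) = 0.69996 - 0.08653 + 0.03666 - 0.13983 = 0.51026 ≈ 0.5103 bits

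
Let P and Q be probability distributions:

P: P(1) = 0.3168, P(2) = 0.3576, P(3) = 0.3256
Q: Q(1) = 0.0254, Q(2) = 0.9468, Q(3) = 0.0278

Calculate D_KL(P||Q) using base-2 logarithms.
1.8069 bits

D_KL(P||Q) = Σ P(x) log₂(P(x)/Q(x))

Computing term by term:
  P(1)·log₂(P(1)/Q(1)) = 0.3168·log₂(0.3168/0.0254) = 1.15336
  P(2)·log₂(P(2)/Q(2)) = 0.3576·log₂(0.3576/0.9468) = -0.50233
  P(3)·log₂(P(3)/Q(3)) = 0.3256·log₂(0.3256/0.0278) = 1.15586

D_KL(P||Q) = 1.15336 - 0.50233 + 1.15586 = 1.80689 ≈ 1.8069 bits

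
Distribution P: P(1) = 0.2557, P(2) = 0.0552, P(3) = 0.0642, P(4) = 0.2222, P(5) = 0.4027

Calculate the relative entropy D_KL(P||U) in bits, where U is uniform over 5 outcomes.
0.3232 bits

U(i) = 1/5 for all i

D_KL(P||U) = Σ P(x) log₂(P(x) / (1/5))
           = Σ P(x) log₂(P(x)) + log₂(5)
           = log₂(5) - H(P)

H(P) = -Σ P(x) log₂(P(x)):
  -P(1)·log₂(P(1)) = -(0.2557)·log₂(0.2557) = 0.50308
  -P(2)·log₂(P(2)) = -(0.0552)·log₂(0.0552) = 0.23069
  -P(3)·log₂(P(3)) = -(0.0642)·log₂(0.0642) = 0.25431
  -P(4)·log₂(P(4)) = -(0.2222)·log₂(0.2222) = 0.48219
  -P(5)·log₂(P(5)) = -(0.4027)·log₂(0.4027) = 0.52843
H(P) = 0.50308 + 0.23069 + 0.25431 + 0.48219 + 0.52843 = 1.99870 bits

log₂(5) = 2.32193 bits

D_KL(P||U) = 2.32193 - 1.99870 = 0.32323 ≈ 0.3232 bits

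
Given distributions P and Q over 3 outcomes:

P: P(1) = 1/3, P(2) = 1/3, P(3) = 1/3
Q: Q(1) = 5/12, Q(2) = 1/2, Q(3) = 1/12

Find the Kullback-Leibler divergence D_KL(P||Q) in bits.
0.3644 bits

D_KL(P||Q) = Σ P(x) log₂(P(x)/Q(x))

Computing term by term:
  P(1)·log₂(P(1)/Q(1)) = (1/3)·log₂((1/3)/(5/12)) = -0.10731
  P(2)·log₂(P(2)/Q(2)) = (1/3)·log₂((1/3)/(1/2)) = -0.19499
  P(3)·log₂(P(3)/Q(3)) = (1/3)·log₂((1/3)/(1/12)) = 0.66667

D_KL(P||Q) = -0.10731 - 0.19499 + 0.66667 = 0.36437 ≈ 0.3644 bits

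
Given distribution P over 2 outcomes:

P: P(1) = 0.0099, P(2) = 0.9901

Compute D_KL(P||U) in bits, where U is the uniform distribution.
0.9199 bits

U(i) = 1/2 for all i

D_KL(P||U) = Σ P(x) log₂(P(x) / (1/2))
           = Σ P(x) log₂(P(x)) + log₂(2)
           = log₂(2) - H(P)

H(P) = -Σ P(x) log₂(P(x)):
  -P(1)·log₂(P(1)) = -(0.0099)·log₂(0.0099) = 0.06592
  -P(2)·log₂(P(2)) = -(0.9901)·log₂(0.9901) = 0.01421
H(P) = 0.06592 + 0.01421 = 0.08013 bits

log₂(2) = 1.00000 bits

D_KL(P||U) = 1.00000 - 0.08013 = 0.91987 ≈ 0.9199 bits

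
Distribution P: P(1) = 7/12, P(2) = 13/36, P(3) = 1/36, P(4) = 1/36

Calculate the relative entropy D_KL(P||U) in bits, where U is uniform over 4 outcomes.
0.7285 bits

U(i) = 1/4 for all i

D_KL(P||U) = Σ P(x) log₂(P(x) / (1/4))
           = Σ P(x) log₂(P(x)) + log₂(4)
           = log₂(4) - H(P)

H(P) = -Σ P(x) log₂(P(x)):
  -P(1)·log₂(P(1)) = -(7/12)·log₂(7/12) = 0.45360
  -P(2)·log₂(P(2)) = -(13/36)·log₂(13/36) = 0.53065
  -P(3)·log₂(P(3)) = -(1/36)·log₂(1/36) = 0.14361
  -P(4)·log₂(P(4)) = -(1/36)·log₂(1/36) = 0.14361
H(P) = 0.45360 + 0.53065 + 0.14361 + 0.14361 = 1.27147 bits

log₂(4) = 2.00000 bits

D_KL(P||U) = 2.00000 - 1.27147 = 0.72853 ≈ 0.7285 bits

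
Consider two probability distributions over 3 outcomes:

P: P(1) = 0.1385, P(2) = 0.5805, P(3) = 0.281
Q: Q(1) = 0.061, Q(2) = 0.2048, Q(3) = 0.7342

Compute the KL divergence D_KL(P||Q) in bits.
0.6470 bits

D_KL(P||Q) = Σ P(x) log₂(P(x)/Q(x))

Computing term by term:
  P(1)·log₂(P(1)/Q(1)) = 0.1385·log₂(0.1385/0.061) = 0.16385
  P(2)·log₂(P(2)/Q(2)) = 0.5805·log₂(0.5805/0.2048) = 0.87254
  P(3)·log₂(P(3)/Q(3)) = 0.281·log₂(0.281/0.7342) = -0.38935

D_KL(P||Q) = 0.16385 + 0.87254 - 0.38935 = 0.64704 ≈ 0.6470 bits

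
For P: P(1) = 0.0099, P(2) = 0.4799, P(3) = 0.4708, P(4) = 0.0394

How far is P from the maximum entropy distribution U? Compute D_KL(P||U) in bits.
0.7303 bits

U(i) = 1/4 for all i

D_KL(P||U) = Σ P(x) log₂(P(x) / (1/4))
           = Σ P(x) log₂(P(x)) + log₂(4)
           = log₂(4) - H(P)

H(P) = -Σ P(x) log₂(P(x)):
  -P(1)·log₂(P(1)) = -(0.0099)·log₂(0.0099) = 0.06592
  -P(2)·log₂(P(2)) = -(0.4799)·log₂(0.4799) = 0.50831
  -P(3)·log₂(P(3)) = -(0.4708)·log₂(0.4708) = 0.51167
  -P(4)·log₂(P(4)) = -(0.0394)·log₂(0.0394) = 0.18383
H(P) = 0.06592 + 0.50831 + 0.51167 + 0.18383 = 1.26973 bits

log₂(4) = 2.00000 bits

D_KL(P||U) = 2.00000 - 1.26973 = 0.73027 ≈ 0.7303 bits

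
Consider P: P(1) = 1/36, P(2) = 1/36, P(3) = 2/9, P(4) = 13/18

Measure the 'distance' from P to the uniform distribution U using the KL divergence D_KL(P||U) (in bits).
0.8915 bits

U(i) = 1/4 for all i

D_KL(P||U) = Σ P(x) log₂(P(x) / (1/4))
           = Σ P(x) log₂(P(x)) + log₂(4)
           = log₂(4) - H(P)

H(P) = -Σ P(x) log₂(P(x)):
  -P(1)·log₂(P(1)) = -(1/36)·log₂(1/36) = 0.14361
  -P(2)·log₂(P(2)) = -(1/36)·log₂(1/36) = 0.14361
  -P(3)·log₂(P(3)) = -(2/9)·log₂(2/9) = 0.48221
  -P(4)·log₂(P(4)) = -(13/18)·log₂(13/18) = 0.33907
H(P) = 0.14361 + 0.14361 + 0.48221 + 0.33907 = 1.10850 bits

log₂(4) = 2.00000 bits

D_KL(P||U) = 2.00000 - 1.10850 = 0.89150 ≈ 0.8915 bits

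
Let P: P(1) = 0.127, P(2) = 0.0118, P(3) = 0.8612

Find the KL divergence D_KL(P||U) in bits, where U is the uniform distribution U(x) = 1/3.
0.9456 bits

U(i) = 1/3 for all i

D_KL(P||U) = Σ P(x) log₂(P(x) / (1/3))
           = Σ P(x) log₂(P(x)) + log₂(3)
           = log₂(3) - H(P)

H(P) = -Σ P(x) log₂(P(x)):
  -P(1)·log₂(P(1)) = -(0.127)·log₂(0.127) = 0.37809
  -P(2)·log₂(P(2)) = -(0.0118)·log₂(0.0118) = 0.07558
  -P(3)·log₂(P(3)) = -(0.8612)·log₂(0.8612) = 0.18566
H(P) = 0.37809 + 0.07558 + 0.18566 = 0.63933 bits

log₂(3) = 1.58496 bits

D_KL(P||U) = 1.58496 - 0.63933 = 0.94563 ≈ 0.9456 bits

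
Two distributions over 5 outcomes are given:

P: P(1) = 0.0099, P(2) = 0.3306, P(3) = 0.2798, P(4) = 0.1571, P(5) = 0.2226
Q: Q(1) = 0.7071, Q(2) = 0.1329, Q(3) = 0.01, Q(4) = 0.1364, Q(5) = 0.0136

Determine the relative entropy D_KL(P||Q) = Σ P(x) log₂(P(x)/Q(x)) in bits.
2.6482 bits

D_KL(P||Q) = Σ P(x) log₂(P(x)/Q(x))

Computing term by term:
  P(1)·log₂(P(1)/Q(1)) = 0.0099·log₂(0.0099/0.7071) = -0.06097
  P(2)·log₂(P(2)/Q(2)) = 0.3306·log₂(0.3306/0.1329) = 0.43465
  P(3)·log₂(P(3)/Q(3)) = 0.2798·log₂(0.2798/0.01) = 1.34481
  P(4)·log₂(P(4)/Q(4)) = 0.1571·log₂(0.1571/0.1364) = 0.03202
  P(5)·log₂(P(5)/Q(5)) = 0.2226·log₂(0.2226/0.0136) = 0.89770

D_KL(P||Q) = -0.06097 + 0.43465 + 1.34481 + 0.03202 + 0.89770 = 2.64821 ≈ 2.6482 bits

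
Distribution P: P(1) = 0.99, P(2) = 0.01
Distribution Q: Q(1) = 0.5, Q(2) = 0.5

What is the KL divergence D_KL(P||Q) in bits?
0.9192 bits

D_KL(P||Q) = Σ P(x) log₂(P(x)/Q(x))

Computing term by term:
  P(1)·log₂(P(1)/Q(1)) = 0.99·log₂(0.99/0.5) = 0.97565
  P(2)·log₂(P(2)/Q(2)) = 0.01·log₂(0.01/0.5) = -0.05644

D_KL(P||Q) = 0.97565 - 0.05644 = 0.91921 ≈ 0.9192 bits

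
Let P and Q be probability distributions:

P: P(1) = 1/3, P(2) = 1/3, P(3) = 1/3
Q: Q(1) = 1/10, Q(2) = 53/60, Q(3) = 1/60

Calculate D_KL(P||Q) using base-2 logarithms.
1.5510 bits

D_KL(P||Q) = Σ P(x) log₂(P(x)/Q(x))

Computing term by term:
  P(1)·log₂(P(1)/Q(1)) = (1/3)·log₂((1/3)/(1/10)) = 0.57899
  P(2)·log₂(P(2)/Q(2)) = (1/3)·log₂((1/3)/(53/60)) = -0.46866
  P(3)·log₂(P(3)/Q(3)) = (1/3)·log₂((1/3)/(1/60)) = 1.44064

D_KL(P||Q) = 0.57899 - 0.46866 + 1.44064 = 1.55097 ≈ 1.5510 bits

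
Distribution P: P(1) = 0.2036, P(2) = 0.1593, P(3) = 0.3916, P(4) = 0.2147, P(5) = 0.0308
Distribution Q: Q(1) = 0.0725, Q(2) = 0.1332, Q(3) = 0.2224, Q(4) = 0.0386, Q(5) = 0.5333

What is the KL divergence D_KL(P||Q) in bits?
1.0689 bits

D_KL(P||Q) = Σ P(x) log₂(P(x)/Q(x))

Computing term by term:
  P(1)·log₂(P(1)/Q(1)) = 0.2036·log₂(0.2036/0.0725) = 0.30330
  P(2)·log₂(P(2)/Q(2)) = 0.1593·log₂(0.1593/0.1332) = 0.04112
  P(3)·log₂(P(3)/Q(3)) = 0.3916·log₂(0.3916/0.2224) = 0.31963
  P(4)·log₂(P(4)/Q(4)) = 0.2147·log₂(0.2147/0.0386) = 0.53152
  P(5)·log₂(P(5)/Q(5)) = 0.0308·log₂(0.0308/0.5333) = -0.12671

D_KL(P||Q) = 0.30330 + 0.04112 + 0.31963 + 0.53152 - 0.12671 = 1.06886 ≈ 1.0689 bits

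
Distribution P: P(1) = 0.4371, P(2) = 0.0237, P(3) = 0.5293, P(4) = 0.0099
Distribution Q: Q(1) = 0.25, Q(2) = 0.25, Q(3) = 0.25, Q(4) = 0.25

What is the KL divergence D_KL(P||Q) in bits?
0.7984 bits

D_KL(P||Q) = Σ P(x) log₂(P(x)/Q(x))

Computing term by term:
  P(1)·log₂(P(1)/Q(1)) = 0.4371·log₂(0.4371/0.25) = 0.35232
  P(2)·log₂(P(2)/Q(2)) = 0.0237·log₂(0.0237/0.25) = -0.08056
  P(3)·log₂(P(3)/Q(3)) = 0.5293·log₂(0.5293/0.25) = 0.57279
  P(4)·log₂(P(4)/Q(4)) = 0.0099·log₂(0.0099/0.25) = -0.04612

D_KL(P||Q) = 0.35232 - 0.08056 + 0.57279 - 0.04612 = 0.79843 ≈ 0.7984 bits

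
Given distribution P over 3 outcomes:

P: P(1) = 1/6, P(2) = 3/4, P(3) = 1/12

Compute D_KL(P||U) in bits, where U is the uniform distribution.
0.5441 bits

U(i) = 1/3 for all i

D_KL(P||U) = Σ P(x) log₂(P(x) / (1/3))
           = Σ P(x) log₂(P(x)) + log₂(3)
           = log₂(3) - H(P)

H(P) = -Σ P(x) log₂(P(x)):
  -P(1)·log₂(P(1)) = -(1/6)·log₂(1/6) = 0.43083
  -P(2)·log₂(P(2)) = -(3/4)·log₂(3/4) = 0.31128
  -P(3)·log₂(P(3)) = -(1/12)·log₂(1/12) = 0.29875
H(P) = 0.43083 + 0.31128 + 0.29875 = 1.04086 bits

log₂(3) = 1.58496 bits

D_KL(P||U) = 1.58496 - 1.04086 = 0.54410 ≈ 0.5441 bits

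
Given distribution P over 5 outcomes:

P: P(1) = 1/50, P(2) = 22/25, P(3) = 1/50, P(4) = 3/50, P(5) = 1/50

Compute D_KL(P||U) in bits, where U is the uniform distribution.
1.5775 bits

U(i) = 1/5 for all i

D_KL(P||U) = Σ P(x) log₂(P(x) / (1/5))
           = Σ P(x) log₂(P(x)) + log₂(5)
           = log₂(5) - H(P)

H(P) = -Σ P(x) log₂(P(x)):
  -P(1)·log₂(P(1)) = -(1/50)·log₂(1/50) = 0.11288
  -P(2)·log₂(P(2)) = -(22/25)·log₂(22/25) = 0.16229
  -P(3)·log₂(P(3)) = -(1/50)·log₂(1/50) = 0.11288
  -P(4)·log₂(P(4)) = -(3/50)·log₂(3/50) = 0.24353
  -P(5)·log₂(P(5)) = -(1/50)·log₂(1/50) = 0.11288
H(P) = 0.11288 + 0.16229 + 0.11288 + 0.24353 + 0.11288 = 0.74446 bits

log₂(5) = 2.32193 bits

D_KL(P||U) = 2.32193 - 0.74446 = 1.57747 ≈ 1.5775 bits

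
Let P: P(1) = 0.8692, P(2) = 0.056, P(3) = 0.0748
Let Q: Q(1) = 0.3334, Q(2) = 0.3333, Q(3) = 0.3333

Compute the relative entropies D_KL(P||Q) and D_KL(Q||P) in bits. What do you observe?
D_KL(P||Q) = 0.8963 bits, D_KL(Q||P) = 1.1153 bits. The two directions give different values (D_KL(Q||P) exceeds D_KL(P||Q) by 0.2190 bits): KL divergence is asymmetric.

D_KL(P||Q) = Σ P(x) log₂(P(x)/Q(x))

Computing term by term:
  P(1)·log₂(P(1)/Q(1)) = 0.8692·log₂(0.8692/0.3334) = 1.20161
  P(2)·log₂(P(2)/Q(2)) = 0.056·log₂(0.056/0.3333) = -0.14411
  P(3)·log₂(P(3)/Q(3)) = 0.0748·log₂(0.0748/0.3333) = -0.16125

D_KL(P||Q) = 1.20161 - 0.14411 - 0.16125 = 0.89625 ≈ 0.8963 bits

D_KL(Q||P) = Σ Q(x) log₂(Q(x)/P(x))

Computing term by term:
  Q(1)·log₂(Q(1)/P(1)) = 0.3334·log₂(0.3334/0.8692) = -0.46090
  Q(2)·log₂(Q(2)/P(2)) = 0.3333·log₂(0.3333/0.056) = 0.85769
  Q(3)·log₂(Q(3)/P(3)) = 0.3333·log₂(0.3333/0.0748) = 0.71850

D_KL(Q||P) = -0.46090 + 0.85769 + 0.71850 = 1.11529 ≈ 1.1153 bits

These are NOT equal (difference: 0.2190 bits). KL divergence is asymmetric: D_KL(P||Q) ≠ D_KL(Q||P) in general.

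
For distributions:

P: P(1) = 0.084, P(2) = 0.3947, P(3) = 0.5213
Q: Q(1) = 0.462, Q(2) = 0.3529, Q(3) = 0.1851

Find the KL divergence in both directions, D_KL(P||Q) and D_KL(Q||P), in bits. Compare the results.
D_KL(P||Q) = 0.6359 bits, D_KL(Q||P) = 0.8028 bits. D_KL(Q||P) is larger than D_KL(P||Q) by 0.1669 bits; the two directions differ.

D_KL(P||Q) = Σ P(x) log₂(P(x)/Q(x))

Computing term by term:
  P(1)·log₂(P(1)/Q(1)) = 0.084·log₂(0.084/0.462) = -0.20659
  P(2)·log₂(P(2)/Q(2)) = 0.3947·log₂(0.3947/0.3529) = 0.06374
  P(3)·log₂(P(3)/Q(3)) = 0.5213·log₂(0.5213/0.1851) = 0.77872

D_KL(P||Q) = -0.20659 + 0.06374 + 0.77872 = 0.63587 ≈ 0.6359 bits

D_KL(Q||P) = Σ Q(x) log₂(Q(x)/P(x))

Computing term by term:
  Q(1)·log₂(Q(1)/P(1)) = 0.462·log₂(0.462/0.084) = 1.13626
  Q(2)·log₂(Q(2)/P(2)) = 0.3529·log₂(0.3529/0.3947) = -0.05699
  Q(3)·log₂(Q(3)/P(3)) = 0.1851·log₂(0.1851/0.5213) = -0.27650

D_KL(Q||P) = 1.13626 - 0.05699 - 0.27650 = 0.80277 ≈ 0.8028 bits

These are NOT equal (difference: 0.1669 bits). KL divergence is asymmetric: D_KL(P||Q) ≠ D_KL(Q||P) in general.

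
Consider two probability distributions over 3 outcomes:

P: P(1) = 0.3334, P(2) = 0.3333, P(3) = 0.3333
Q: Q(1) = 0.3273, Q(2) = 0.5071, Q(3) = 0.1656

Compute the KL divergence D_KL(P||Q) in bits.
0.1434 bits

D_KL(P||Q) = Σ P(x) log₂(P(x)/Q(x))

Computing term by term:
  P(1)·log₂(P(1)/Q(1)) = 0.3334·log₂(0.3334/0.3273) = 0.00888
  P(2)·log₂(P(2)/Q(2)) = 0.3333·log₂(0.3333/0.5071) = -0.20180
  P(3)·log₂(P(3)/Q(3)) = 0.3333·log₂(0.3333/0.1656) = 0.33634

D_KL(P||Q) = 0.00888 - 0.20180 + 0.33634 = 0.14342 ≈ 0.1434 bits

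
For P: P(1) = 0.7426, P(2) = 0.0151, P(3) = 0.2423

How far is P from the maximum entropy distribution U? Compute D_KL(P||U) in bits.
0.6793 bits

U(i) = 1/3 for all i

D_KL(P||U) = Σ P(x) log₂(P(x) / (1/3))
           = Σ P(x) log₂(P(x)) + log₂(3)
           = log₂(3) - H(P)

H(P) = -Σ P(x) log₂(P(x)):
  -P(1)·log₂(P(1)) = -(0.7426)·log₂(0.7426) = 0.31883
  -P(2)·log₂(P(2)) = -(0.0151)·log₂(0.0151) = 0.09134
  -P(3)·log₂(P(3)) = -(0.2423)·log₂(0.2423) = 0.49554
H(P) = 0.31883 + 0.09134 + 0.49554 = 0.90571 bits

log₂(3) = 1.58496 bits

D_KL(P||U) = 1.58496 - 0.90571 = 0.67925 ≈ 0.6793 bits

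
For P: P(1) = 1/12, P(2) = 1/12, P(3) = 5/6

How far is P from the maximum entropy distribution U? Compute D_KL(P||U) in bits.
0.7683 bits

U(i) = 1/3 for all i

D_KL(P||U) = Σ P(x) log₂(P(x) / (1/3))
           = Σ P(x) log₂(P(x)) + log₂(3)
           = log₂(3) - H(P)

H(P) = -Σ P(x) log₂(P(x)):
  -P(1)·log₂(P(1)) = -(1/12)·log₂(1/12) = 0.29875
  -P(2)·log₂(P(2)) = -(1/12)·log₂(1/12) = 0.29875
  -P(3)·log₂(P(3)) = -(5/6)·log₂(5/6) = 0.21920
H(P) = 0.29875 + 0.29875 + 0.21920 = 0.81670 bits

log₂(3) = 1.58496 bits

D_KL(P||U) = 1.58496 - 0.81670 = 0.76826 ≈ 0.7683 bits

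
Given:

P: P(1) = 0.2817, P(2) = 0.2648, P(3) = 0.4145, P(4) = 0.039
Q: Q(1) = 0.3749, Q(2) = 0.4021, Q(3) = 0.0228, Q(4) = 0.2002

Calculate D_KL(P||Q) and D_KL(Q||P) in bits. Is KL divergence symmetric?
D_KL(P||Q) = 1.3666 bits, D_KL(Q||P) = 0.7740 bits. No, KL divergence is not symmetric.

D_KL(P||Q) = Σ P(x) log₂(P(x)/Q(x))

Computing term by term:
  P(1)·log₂(P(1)/Q(1)) = 0.2817·log₂(0.2817/0.3749) = -0.11616
  P(2)·log₂(P(2)/Q(2)) = 0.2648·log₂(0.2648/0.4021) = -0.15958
  P(3)·log₂(P(3)/Q(3)) = 0.4145·log₂(0.4145/0.0228) = 1.73438
  P(4)·log₂(P(4)/Q(4)) = 0.039·log₂(0.039/0.2002) = -0.09204

D_KL(P||Q) = -0.11616 - 0.15958 + 1.73438 - 0.09204 = 1.36660 ≈ 1.3666 bits

D_KL(Q||P) = Σ Q(x) log₂(Q(x)/P(x))

Computing term by term:
  Q(1)·log₂(Q(1)/P(1)) = 0.3749·log₂(0.3749/0.2817) = 0.15459
  Q(2)·log₂(Q(2)/P(2)) = 0.4021·log₂(0.4021/0.2648) = 0.24233
  Q(3)·log₂(Q(3)/P(3)) = 0.0228·log₂(0.0228/0.4145) = -0.09540
  Q(4)·log₂(Q(4)/P(4)) = 0.2002·log₂(0.2002/0.039) = 0.47245

D_KL(Q||P) = 0.15459 + 0.24233 - 0.09540 + 0.47245 = 0.77397 ≈ 0.7740 bits

These are NOT equal (difference: 0.5926 bits). KL divergence is asymmetric: D_KL(P||Q) ≠ D_KL(Q||P) in general.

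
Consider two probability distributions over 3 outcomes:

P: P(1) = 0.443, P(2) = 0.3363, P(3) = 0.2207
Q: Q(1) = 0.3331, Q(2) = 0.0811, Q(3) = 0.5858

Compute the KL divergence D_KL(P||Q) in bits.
0.5615 bits

D_KL(P||Q) = Σ P(x) log₂(P(x)/Q(x))

Computing term by term:
  P(1)·log₂(P(1)/Q(1)) = 0.443·log₂(0.443/0.3331) = 0.18223
  P(2)·log₂(P(2)/Q(2)) = 0.3363·log₂(0.3363/0.0811) = 0.69008
  P(3)·log₂(P(3)/Q(3)) = 0.2207·log₂(0.2207/0.5858) = -0.31082

D_KL(P||Q) = 0.18223 + 0.69008 - 0.31082 = 0.56149 ≈ 0.5615 bits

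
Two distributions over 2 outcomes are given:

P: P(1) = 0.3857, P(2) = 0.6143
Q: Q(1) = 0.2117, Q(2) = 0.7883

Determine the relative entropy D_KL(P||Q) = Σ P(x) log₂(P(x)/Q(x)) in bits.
0.1128 bits

D_KL(P||Q) = Σ P(x) log₂(P(x)/Q(x))

Computing term by term:
  P(1)·log₂(P(1)/Q(1)) = 0.3857·log₂(0.3857/0.2117) = 0.33381
  P(2)·log₂(P(2)/Q(2)) = 0.6143·log₂(0.6143/0.7883) = -0.22103

D_KL(P||Q) = 0.33381 - 0.22103 = 0.11278 ≈ 0.1128 bits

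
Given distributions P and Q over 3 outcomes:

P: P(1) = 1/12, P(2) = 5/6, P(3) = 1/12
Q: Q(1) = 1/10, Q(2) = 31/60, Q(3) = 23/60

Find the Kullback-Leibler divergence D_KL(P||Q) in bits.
0.3693 bits

D_KL(P||Q) = Σ P(x) log₂(P(x)/Q(x))

Computing term by term:
  P(1)·log₂(P(1)/Q(1)) = (1/12)·log₂((1/12)/(1/10)) = -0.02192
  P(2)·log₂(P(2)/Q(2)) = (5/6)·log₂((5/6)/(31/60)) = 0.57472
  P(3)·log₂(P(3)/Q(3)) = (1/12)·log₂((1/12)/(23/60)) = -0.18347

D_KL(P||Q) = -0.02192 + 0.57472 - 0.18347 = 0.36933 ≈ 0.3693 bits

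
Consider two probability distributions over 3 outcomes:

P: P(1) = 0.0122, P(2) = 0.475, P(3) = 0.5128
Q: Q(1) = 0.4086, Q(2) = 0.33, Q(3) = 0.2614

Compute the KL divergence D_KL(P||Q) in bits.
0.6863 bits

D_KL(P||Q) = Σ P(x) log₂(P(x)/Q(x))

Computing term by term:
  P(1)·log₂(P(1)/Q(1)) = 0.0122·log₂(0.0122/0.4086) = -0.06180
  P(2)·log₂(P(2)/Q(2)) = 0.475·log₂(0.475/0.33) = 0.24959
  P(3)·log₂(P(3)/Q(3)) = 0.5128·log₂(0.5128/0.2614) = 0.49851

D_KL(P||Q) = -0.06180 + 0.24959 + 0.49851 = 0.68630 ≈ 0.6863 bits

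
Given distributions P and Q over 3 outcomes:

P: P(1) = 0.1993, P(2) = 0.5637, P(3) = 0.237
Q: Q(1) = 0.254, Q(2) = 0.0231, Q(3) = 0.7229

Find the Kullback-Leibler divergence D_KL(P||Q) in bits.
2.1470 bits

D_KL(P||Q) = Σ P(x) log₂(P(x)/Q(x))

Computing term by term:
  P(1)·log₂(P(1)/Q(1)) = 0.1993·log₂(0.1993/0.254) = -0.06973
  P(2)·log₂(P(2)/Q(2)) = 0.5637·log₂(0.5637/0.0231) = 2.59807
  P(3)·log₂(P(3)/Q(3)) = 0.237·log₂(0.237/0.7229) = -0.38131

D_KL(P||Q) = -0.06973 + 2.59807 - 0.38131 = 2.14703 ≈ 2.1470 bits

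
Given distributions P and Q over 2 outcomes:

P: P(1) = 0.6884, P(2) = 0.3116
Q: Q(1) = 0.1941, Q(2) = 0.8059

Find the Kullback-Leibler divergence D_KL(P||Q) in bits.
0.8302 bits

D_KL(P||Q) = Σ P(x) log₂(P(x)/Q(x))

Computing term by term:
  P(1)·log₂(P(1)/Q(1)) = 0.6884·log₂(0.6884/0.1941) = 1.25733
  P(2)·log₂(P(2)/Q(2)) = 0.3116·log₂(0.3116/0.8059) = -0.42717

D_KL(P||Q) = 1.25733 - 0.42717 = 0.83016 ≈ 0.8302 bits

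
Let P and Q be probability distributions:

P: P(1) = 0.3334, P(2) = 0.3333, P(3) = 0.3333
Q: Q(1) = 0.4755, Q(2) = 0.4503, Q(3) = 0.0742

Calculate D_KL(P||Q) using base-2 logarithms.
0.4069 bits

D_KL(P||Q) = Σ P(x) log₂(P(x)/Q(x))

Computing term by term:
  P(1)·log₂(P(1)/Q(1)) = 0.3334·log₂(0.3334/0.4755) = -0.17076
  P(2)·log₂(P(2)/Q(2)) = 0.3333·log₂(0.3333/0.4503) = -0.14467
  P(3)·log₂(P(3)/Q(3)) = 0.3333·log₂(0.3333/0.0742) = 0.72237

D_KL(P||Q) = -0.17076 - 0.14467 + 0.72237 = 0.40694 ≈ 0.4069 bits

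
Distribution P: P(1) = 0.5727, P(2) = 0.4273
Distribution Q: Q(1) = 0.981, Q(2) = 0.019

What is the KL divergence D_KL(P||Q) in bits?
1.4744 bits

D_KL(P||Q) = Σ P(x) log₂(P(x)/Q(x))

Computing term by term:
  P(1)·log₂(P(1)/Q(1)) = 0.5727·log₂(0.5727/0.981) = -0.44469
  P(2)·log₂(P(2)/Q(2)) = 0.4273·log₂(0.4273/0.019) = 1.91908

D_KL(P||Q) = -0.44469 + 1.91908 = 1.47439 ≈ 1.4744 bits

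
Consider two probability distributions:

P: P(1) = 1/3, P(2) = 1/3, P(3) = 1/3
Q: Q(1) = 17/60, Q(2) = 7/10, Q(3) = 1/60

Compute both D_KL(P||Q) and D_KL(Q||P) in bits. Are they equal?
D_KL(P||Q) = 1.1620 bits, D_KL(Q||P) = 0.6108 bits. No, they are not equal.

D_KL(P||Q) = Σ P(x) log₂(P(x)/Q(x))

Computing term by term:
  P(1)·log₂(P(1)/Q(1)) = (1/3)·log₂((1/3)/(17/60)) = 0.07816
  P(2)·log₂(P(2)/Q(2)) = (1/3)·log₂((1/3)/(7/10)) = -0.35680
  P(3)·log₂(P(3)/Q(3)) = (1/3)·log₂((1/3)/(1/60)) = 1.44064

D_KL(P||Q) = 0.07816 - 0.35680 + 1.44064 = 1.16200 ≈ 1.1620 bits

D_KL(Q||P) = Σ Q(x) log₂(Q(x)/P(x))

Computing term by term:
  Q(1)·log₂(Q(1)/P(1)) = (17/60)·log₂((17/60)/(1/3)) = -0.06643
  Q(2)·log₂(Q(2)/P(2)) = (7/10)·log₂((7/10)/(1/3)) = 0.74927
  Q(3)·log₂(Q(3)/P(3)) = (1/60)·log₂((1/60)/(1/3)) = -0.07203

D_KL(Q||P) = -0.06643 + 0.74927 - 0.07203 = 0.61081 ≈ 0.6108 bits

These are NOT equal (difference: 0.5512 bits). KL divergence is asymmetric: D_KL(P||Q) ≠ D_KL(Q||P) in general.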